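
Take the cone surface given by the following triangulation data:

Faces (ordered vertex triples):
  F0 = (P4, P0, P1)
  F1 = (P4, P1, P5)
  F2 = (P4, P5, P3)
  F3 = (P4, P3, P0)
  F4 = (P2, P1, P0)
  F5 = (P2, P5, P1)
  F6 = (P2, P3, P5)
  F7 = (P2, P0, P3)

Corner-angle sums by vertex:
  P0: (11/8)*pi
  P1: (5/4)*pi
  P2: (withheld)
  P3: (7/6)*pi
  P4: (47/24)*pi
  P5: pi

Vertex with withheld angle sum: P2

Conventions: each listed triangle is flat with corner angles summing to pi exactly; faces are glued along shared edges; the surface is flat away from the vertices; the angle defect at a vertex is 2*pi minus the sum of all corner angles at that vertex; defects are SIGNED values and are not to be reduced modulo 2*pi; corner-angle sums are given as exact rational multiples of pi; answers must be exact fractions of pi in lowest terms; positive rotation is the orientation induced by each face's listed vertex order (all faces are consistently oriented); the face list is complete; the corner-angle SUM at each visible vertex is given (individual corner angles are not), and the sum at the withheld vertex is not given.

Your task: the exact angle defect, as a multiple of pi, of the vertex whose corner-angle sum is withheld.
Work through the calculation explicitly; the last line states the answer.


V = 6, E = 12, F = 8; chi = V - E + F = 2
Gauss-Bonnet: total defect = 2*pi*chi = 4*pi; visible defects sum to (13/4)*pi

Answer: defect(P2) = (3/4)*pi


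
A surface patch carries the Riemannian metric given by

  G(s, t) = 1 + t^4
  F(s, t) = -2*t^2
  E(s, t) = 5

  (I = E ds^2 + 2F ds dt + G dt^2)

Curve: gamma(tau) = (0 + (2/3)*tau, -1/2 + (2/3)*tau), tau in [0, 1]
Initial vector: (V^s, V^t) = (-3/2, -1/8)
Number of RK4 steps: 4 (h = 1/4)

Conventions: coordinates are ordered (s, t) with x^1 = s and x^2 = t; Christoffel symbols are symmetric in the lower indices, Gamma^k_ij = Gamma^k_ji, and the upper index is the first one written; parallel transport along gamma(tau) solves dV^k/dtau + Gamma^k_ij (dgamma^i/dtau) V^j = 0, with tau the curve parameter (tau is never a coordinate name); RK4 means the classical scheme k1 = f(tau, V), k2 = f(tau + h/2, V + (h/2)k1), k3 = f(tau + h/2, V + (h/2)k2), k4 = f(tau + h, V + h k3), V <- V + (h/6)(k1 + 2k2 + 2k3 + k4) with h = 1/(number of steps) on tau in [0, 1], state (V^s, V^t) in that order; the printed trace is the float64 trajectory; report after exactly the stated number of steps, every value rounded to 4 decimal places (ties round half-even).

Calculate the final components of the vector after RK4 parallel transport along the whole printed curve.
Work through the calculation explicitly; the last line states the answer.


gamma'(tau) = (2/3, 2/3); f(tau, V)^k = -Gamma^k_ij(gamma(tau)) gamma'^i(tau) V^j; h = 1/4; intermediate values shown to 6 dp
curve data and Christoffel symbols at the stage parameters:
  tau = 0.000000: gamma = (0.000000, -0.500000), gamma' = (0.666667, 0.666667); Gamma_sss = 0.000000, Gamma_sst = 0.000000, Gamma_stt = 0.395062, Gamma_tss = 0.000000, Gamma_tst = 0.000000, Gamma_ttt = -0.049383
  tau = 0.125000: gamma = (0.083333, -0.416667), gamma' = (0.666667, 0.666667); Gamma_sss = 0.000000, Gamma_sst = 0.000000, Gamma_stt = 0.331336, Gamma_tss = 0.000000, Gamma_tst = 0.000000, Gamma_ttt = -0.028762
  tau = 0.250000: gamma = (0.166667, -0.333333), gamma' = (0.666667, 0.666667); Gamma_sss = 0.000000, Gamma_sst = 0.000000, Gamma_stt = 0.266010, Gamma_tss = 0.000000, Gamma_tst = 0.000000, Gamma_ttt = -0.014778
  tau = 0.375000: gamma = (0.250000, -0.250000), gamma' = (0.666667, 0.666667); Gamma_sss = 0.000000, Gamma_sst = 0.000000, Gamma_stt = 0.199844, Gamma_tss = 0.000000, Gamma_tst = 0.000000, Gamma_ttt = -0.006245
  tau = 0.500000: gamma = (0.333333, -0.166667), gamma' = (0.666667, 0.666667); Gamma_sss = 0.000000, Gamma_sst = 0.000000, Gamma_stt = 0.133313, Gamma_tss = 0.000000, Gamma_tst = 0.000000, Gamma_ttt = -0.001852
  tau = 0.625000: gamma = (0.416667, -0.083333), gamma' = (0.666667, 0.666667); Gamma_sss = 0.000000, Gamma_sst = 0.000000, Gamma_stt = 0.066666, Gamma_tss = 0.000000, Gamma_tst = 0.000000, Gamma_ttt = -0.000231
  tau = 0.750000: gamma = (0.500000, 0.000000), gamma' = (0.666667, 0.666667); Gamma_sss = 0.000000, Gamma_sst = 0.000000, Gamma_stt = 0.000000, Gamma_tss = 0.000000, Gamma_tst = 0.000000, Gamma_ttt = 0.000000
  tau = 0.875000: gamma = (0.583333, 0.083333), gamma' = (0.666667, 0.666667); Gamma_sss = 0.000000, Gamma_sst = 0.000000, Gamma_stt = -0.066666, Gamma_tss = 0.000000, Gamma_tst = 0.000000, Gamma_ttt = 0.000231
  tau = 1.000000: gamma = (0.666667, 0.166667), gamma' = (0.666667, 0.666667); Gamma_sss = 0.000000, Gamma_sst = 0.000000, Gamma_stt = -0.133313, Gamma_tss = 0.000000, Gamma_tst = 0.000000, Gamma_ttt = 0.001852
step 0: V^s = -1.5000, V^t = -0.1250
step 1: k1 = (0.032922, -0.004115), k2 = (0.027725, -0.002407), k3 = (0.027678, -0.002403), k4 = (0.022274, -0.001237); V <- V + (h/6)(k1 + 2k2 + 2k3 + k4): V^s = -1.4931, V^t = -0.1256
step 2: k1 = (0.022278, -0.001238), k2 = (0.016757, -0.000524), k3 = (0.016745, -0.000523), k4 = (0.011176, -0.000155); V <- V + (h/6)(k1 + 2k2 + 2k3 + k4): V^s = -1.4889, V^t = -0.1258
step 3: k1 = (0.011178, -0.000155), k2 = (0.005591, -0.000019), k3 = (0.005590, -0.000019), k4 = (0.000000, 0.000000); V <- V + (h/6)(k1 + 2k2 + 2k3 + k4): V^s = -1.4875, V^t = -0.1258
step 4: k1 = (0.000000, 0.000000), k2 = (-0.005590, 0.000019), k3 = (-0.005590, 0.000019), k4 = (-0.011178, 0.000155); V <- V + (h/6)(k1 + 2k2 + 2k3 + k4): V^s = -1.4889, V^t = -0.1258

Answer: V^s = -1.4889, V^t = -0.1258


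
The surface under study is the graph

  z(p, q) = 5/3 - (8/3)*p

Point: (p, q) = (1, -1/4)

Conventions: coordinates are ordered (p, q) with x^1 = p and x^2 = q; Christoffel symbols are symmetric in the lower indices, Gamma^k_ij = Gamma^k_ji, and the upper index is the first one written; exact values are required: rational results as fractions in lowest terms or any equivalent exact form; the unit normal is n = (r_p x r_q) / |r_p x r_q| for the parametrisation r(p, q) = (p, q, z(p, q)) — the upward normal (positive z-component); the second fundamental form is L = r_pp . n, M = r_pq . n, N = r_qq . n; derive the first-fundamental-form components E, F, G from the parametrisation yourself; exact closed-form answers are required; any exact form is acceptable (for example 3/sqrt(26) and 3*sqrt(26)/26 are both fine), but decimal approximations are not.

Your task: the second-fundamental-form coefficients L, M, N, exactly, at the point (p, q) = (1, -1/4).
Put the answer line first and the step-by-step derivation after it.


Answer: L = 0, M = 0, N = 0

z_p = -8/3, z_q = 0, z_pp = 0, z_pq = 0, z_qq = 0
E = 73/9, F = 0, G = 1; answer radicand W^2 = 73/9
unnormalised second-form numerators: l = 0, m = 0, n = 0; L = l/sqrt(73/9), and similarly M = m/sqrt(W^2), N = n/sqrt(W^2)


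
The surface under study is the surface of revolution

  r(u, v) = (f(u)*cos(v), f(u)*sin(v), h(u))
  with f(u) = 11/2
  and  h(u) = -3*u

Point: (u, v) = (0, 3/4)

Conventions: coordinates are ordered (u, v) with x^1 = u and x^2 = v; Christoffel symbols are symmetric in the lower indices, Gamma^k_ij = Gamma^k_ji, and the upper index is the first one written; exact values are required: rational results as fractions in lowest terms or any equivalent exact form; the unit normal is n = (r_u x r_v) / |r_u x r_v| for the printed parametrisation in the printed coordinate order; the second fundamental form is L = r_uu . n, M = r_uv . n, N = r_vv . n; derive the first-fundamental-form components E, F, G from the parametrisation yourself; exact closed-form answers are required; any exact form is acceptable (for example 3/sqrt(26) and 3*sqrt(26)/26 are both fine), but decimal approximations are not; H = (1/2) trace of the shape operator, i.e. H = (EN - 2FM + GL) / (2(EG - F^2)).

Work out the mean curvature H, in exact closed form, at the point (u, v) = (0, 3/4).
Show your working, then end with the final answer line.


f = 11/2, f' = 0, f'' = 0, h' = -3, h'' = 0
E = 9, F = 0, G = 121/4; answer radicand W^2 = 9
unnormalised second-form numerators: l = 0, m = 0, n = -33/2; L = l/sqrt(9), and similarly M = m/sqrt(W^2), N = n/sqrt(W^2)
H = (E*n - 2*F*m + G*l) / (2*(EG - F^2)*sqrt(W^2)); E*n - 2*F*m + G*l = -297/2, EG - F^2 = 1089/4, so H = (-3/11)/sqrt(9)

Answer: H = -1/11


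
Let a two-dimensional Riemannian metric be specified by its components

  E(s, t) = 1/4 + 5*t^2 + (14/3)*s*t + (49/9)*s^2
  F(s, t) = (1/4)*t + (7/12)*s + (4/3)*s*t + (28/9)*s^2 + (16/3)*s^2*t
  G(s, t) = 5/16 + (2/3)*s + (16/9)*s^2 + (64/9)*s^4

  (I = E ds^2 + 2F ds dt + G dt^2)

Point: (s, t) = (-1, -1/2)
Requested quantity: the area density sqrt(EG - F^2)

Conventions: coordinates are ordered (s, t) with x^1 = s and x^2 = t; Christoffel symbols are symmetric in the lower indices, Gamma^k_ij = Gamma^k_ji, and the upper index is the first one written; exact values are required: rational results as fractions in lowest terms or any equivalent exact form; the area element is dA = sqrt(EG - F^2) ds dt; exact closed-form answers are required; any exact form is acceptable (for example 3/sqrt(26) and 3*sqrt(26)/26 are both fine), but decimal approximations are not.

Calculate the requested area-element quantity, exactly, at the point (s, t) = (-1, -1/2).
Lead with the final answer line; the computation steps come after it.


Answer: sqrt(EG - F^2) = sqrt(409645)/72

E = 167/18, F = 29/72, G = 1229/144; EG - F^2 = 409645/5184


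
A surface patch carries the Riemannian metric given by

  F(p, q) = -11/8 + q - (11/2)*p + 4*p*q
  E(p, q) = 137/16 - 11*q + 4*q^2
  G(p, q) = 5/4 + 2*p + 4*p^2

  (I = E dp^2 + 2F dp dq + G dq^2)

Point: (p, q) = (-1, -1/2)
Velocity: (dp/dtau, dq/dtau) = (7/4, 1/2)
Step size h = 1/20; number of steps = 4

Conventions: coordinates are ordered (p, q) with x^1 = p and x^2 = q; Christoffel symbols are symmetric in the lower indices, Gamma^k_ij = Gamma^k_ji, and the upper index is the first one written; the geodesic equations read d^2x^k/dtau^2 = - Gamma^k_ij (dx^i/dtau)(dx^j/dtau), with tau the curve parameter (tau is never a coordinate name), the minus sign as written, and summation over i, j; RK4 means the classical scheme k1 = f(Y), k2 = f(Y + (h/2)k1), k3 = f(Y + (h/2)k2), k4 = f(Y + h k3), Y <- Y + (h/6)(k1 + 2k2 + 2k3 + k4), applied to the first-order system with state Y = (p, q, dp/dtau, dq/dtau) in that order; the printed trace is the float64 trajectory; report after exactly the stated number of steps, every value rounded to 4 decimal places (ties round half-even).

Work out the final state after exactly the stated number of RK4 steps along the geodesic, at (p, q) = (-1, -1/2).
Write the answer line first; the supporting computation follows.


Answer: p = -0.6328, q = -0.3942, dp/dtau = 1.9322, dq/dtau = 0.5558

f(Y) = (dp/dtau, dq/dtau, -Gamma^p_ij Y'^i Y'^j, -Gamma^q_ij Y'^i Y'^j) with the Gammas evaluated at the stage position; h = 0.050000; intermediate values shown to 6 dp
step 0: p = -1.0000, q = -0.5000, dp/dtau = 1.7500, dq/dtau = 0.5000
step 1:
  k1: at (p, q) = (-1.000000, -0.500000), (dp/dtau, dq/dtau) = (1.750000, 0.500000); Gamma_ppp = 0.000000, Gamma_ppq = -0.433213, Gamma_pqq = 0.000000, Gamma_qpp = 0.000000, Gamma_qpq = -0.173285, Gamma_qqq = 0.000000; k1 = (1.750000, 0.500000, 0.758123, 0.303249)
  k2: at (p, q) = (-0.956250, -0.487500), (dp/dtau, dq/dtau) = (1.768953, 0.507581); Gamma_ppp = 0.000000, Gamma_ppq = -0.441592, Gamma_pqq = 0.000000, Gamma_qpp = 0.000000, Gamma_qpq = -0.167449, Gamma_qqq = 0.000000; k2 = (1.768953, 0.507581, 0.793000, 0.300701)
  k3: at (p, q) = (-0.955776, -0.487310), (dp/dtau, dq/dtau) = (1.769825, 0.507518); Gamma_ppp = 0.000000, Gamma_ppq = -0.441691, Gamma_pqq = 0.000000, Gamma_qpp = 0.000000, Gamma_qpq = -0.167391, Gamma_qqq = 0.000000; k3 = (1.769825, 0.507518, 0.793469, 0.300708)
  k4: at (p, q) = (-0.911509, -0.474624), (dp/dtau, dq/dtau) = (1.789673, 0.515035); Gamma_ppp = 0.000000, Gamma_ppq = -0.450172, Gamma_pqq = 0.000000, Gamma_qpp = 0.000000, Gamma_qpq = -0.161002, Gamma_qqq = 0.000000; k4 = (1.789673, 0.515035, 0.829888, 0.296805)
  Y <- Y + (h/6)(k1 + 2k2 + 2k3 + k4): p = -0.9115, q = -0.4746, dp/dtau = 1.7897, dq/dtau = 0.5150
step 2:
  k1: at (p, q) = (-0.911523, -0.474623), (dp/dtau, dq/dtau) = (1.789675, 0.515024); Gamma_ppp = 0.000000, Gamma_ppq = -0.450170, Gamma_pqq = 0.000000, Gamma_qpp = 0.000000, Gamma_qpq = -0.161005, Gamma_qqq = 0.000000; k1 = (1.789675, 0.515024, 0.829867, 0.296804)
  k2: at (p, q) = (-0.866781, -0.461747), (dp/dtau, dq/dtau) = (1.810421, 0.522444); Gamma_ppp = 0.000000, Gamma_ppq = -0.458721, Gamma_pqq = 0.000000, Gamma_qpp = 0.000000, Gamma_qpq = -0.154039, Gamma_qqq = 0.000000; k2 = (1.810421, 0.522444, 0.867757, 0.291394)
  k3: at (p, q) = (-0.866263, -0.461562), (dp/dtau, dq/dtau) = (1.811368, 0.522309); Gamma_ppp = 0.000000, Gamma_ppq = -0.458826, Gamma_pqq = 0.000000, Gamma_qpp = 0.000000, Gamma_qpq = -0.153960, Gamma_qqq = 0.000000; k3 = (1.811368, 0.522309, 0.868185, 0.291322)
  k4: at (p, q) = (-0.820955, -0.448508), (dp/dtau, dq/dtau) = (1.833084, 0.529590); Gamma_ppp = 0.000000, Gamma_ppq = -0.467426, Gamma_pqq = 0.000000, Gamma_qpp = 0.000000, Gamma_qpq = -0.146355, Gamma_qqq = 0.000000; k4 = (1.833084, 0.529590, 0.907538, 0.284157)
  Y <- Y + (h/6)(k1 + 2k2 + 2k3 + k4): p = -0.8210, q = -0.4485, dp/dtau = 1.8331, dq/dtau = 0.5296
step 3:
  k1: at (p, q) = (-0.820970, -0.448505), (dp/dtau, dq/dtau) = (1.833085, 0.529577); Gamma_ppp = 0.000000, Gamma_ppq = -0.467424, Gamma_pqq = 0.000000, Gamma_qpp = 0.000000, Gamma_qpq = -0.146358, Gamma_qqq = 0.000000; k1 = (1.833085, 0.529577, 0.907514, 0.284158)
  k2: at (p, q) = (-0.775143, -0.435266), (dp/dtau, dq/dtau) = (1.855773, 0.536681); Gamma_ppp = 0.000000, Gamma_ppq = -0.476030, Gamma_pqq = 0.000000, Gamma_qpp = 0.000000, Gamma_qpq = -0.138092, Gamma_qqq = 0.000000; k2 = (1.855773, 0.536681, 0.948213, 0.275069)
  k3: at (p, q) = (-0.774576, -0.435088), (dp/dtau, dq/dtau) = (1.856791, 0.536454); Gamma_ppp = 0.000000, Gamma_ppq = -0.476139, Gamma_pqq = 0.000000, Gamma_qpp = 0.000000, Gamma_qpq = -0.137988, Gamma_qqq = 0.000000; k3 = (1.856791, 0.536454, 0.948547, 0.274895)
  k4: at (p, q) = (-0.728131, -0.421683), (dp/dtau, dq/dtau) = (1.880513, 0.543322); Gamma_ppp = 0.000000, Gamma_ppq = -0.484715, Gamma_pqq = 0.000000, Gamma_qpp = 0.000000, Gamma_qpq = -0.128992, Gamma_qqq = 0.000000; k4 = (1.880513, 0.543322, 0.990490, 0.263588)
  Y <- Y + (h/6)(k1 + 2k2 + 2k3 + k4): p = -0.7281, q = -0.4217, dp/dtau = 1.8805, dq/dtau = 0.5433
step 4:
  k1: at (p, q) = (-0.728148, -0.421679), (dp/dtau, dq/dtau) = (1.880515, 0.543308); Gamma_ppp = 0.000000, Gamma_ppq = -0.484714, Gamma_pqq = 0.000000, Gamma_qpp = 0.000000, Gamma_qpq = -0.128996, Gamma_qqq = 0.000000; k1 = (1.880515, 0.543308, 0.990462, 0.263590)
  k2: at (p, q) = (-0.681135, -0.408096), (dp/dtau, dq/dtau) = (1.905276, 0.549898); Gamma_ppp = 0.000000, Gamma_ppq = -0.493207, Gamma_pqq = 0.000000, Gamma_qpp = 0.000000, Gamma_qpq = -0.119252, Gamma_qqq = 0.000000; k2 = (1.905276, 0.549898, 1.033473, 0.249883)
  k3: at (p, q) = (-0.680516, -0.407932), (dp/dtau, dq/dtau) = (1.906351, 0.549555); Gamma_ppp = 0.000000, Gamma_ppq = -0.493314, Gamma_pqq = 0.000000, Gamma_qpp = 0.000000, Gamma_qpq = -0.119118, Gamma_qqq = 0.000000; k3 = (1.906351, 0.549555, 1.033637, 0.249587)
  k4: at (p, q) = (-0.632830, -0.394201), (dp/dtau, dq/dtau) = (1.932196, 0.555787); Gamma_ppp = 0.000000, Gamma_ppq = -0.501669, Gamma_pqq = 0.000000, Gamma_qpp = 0.000000, Gamma_qpq = -0.108554, Gamma_qqq = 0.000000; k4 = (1.932196, 0.555787, 1.077474, 0.233150)
  Y <- Y + (h/6)(k1 + 2k2 + 2k3 + k4): p = -0.6328, q = -0.3942, dp/dtau = 1.9322, dq/dtau = 0.5558


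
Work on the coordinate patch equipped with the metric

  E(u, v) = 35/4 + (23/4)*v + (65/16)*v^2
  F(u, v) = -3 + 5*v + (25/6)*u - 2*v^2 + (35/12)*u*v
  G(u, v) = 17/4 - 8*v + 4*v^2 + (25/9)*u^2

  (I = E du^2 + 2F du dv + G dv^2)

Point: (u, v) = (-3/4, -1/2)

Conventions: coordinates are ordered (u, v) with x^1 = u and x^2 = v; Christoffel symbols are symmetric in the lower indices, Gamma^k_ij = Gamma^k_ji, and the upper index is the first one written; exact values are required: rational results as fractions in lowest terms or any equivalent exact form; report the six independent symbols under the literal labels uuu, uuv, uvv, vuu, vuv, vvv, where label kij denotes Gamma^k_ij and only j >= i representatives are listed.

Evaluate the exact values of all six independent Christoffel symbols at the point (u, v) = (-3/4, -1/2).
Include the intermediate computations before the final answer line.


E = 441/64, F = -257/32, G = 173/16 at the point
E_u = 0, E_v = 27/16, F_u = 65/24, F_v = 77/16, G_u = -25/6, G_v = -12
EG - F^2 = 2561/256;  g^inv = (256/2561) * [[173/16, 257/32], [257/32, 441/64]]
first-kind symbols [ij,l] = (1/2)(d_i g_jl + d_j g_il - d_l g_ij): [uu,u] = E_u/2 = 0, [uu,v] = F_u - E_v/2 = 179/96, [uv,u] = E_v/2 = 27/32, [uv,v] = G_u/2 = -25/12, [vv,u] = F_v - G_u/2 = 331/48, [vv,v] = G_v/2 = -6
Gamma^u_ij = (G*[ij,u] - F*[ij,v])/(EG - F^2), Gamma^v_ij = (E*[ij,v] - F*[ij,u])/(EG - F^2)

Answer: Gamma_uuu = 46003/30732, Gamma_uuv = -899/1182, Gamma_uvv = 20255/7683, Gamma_vuu = 26313/20488, Gamma_vuv = -597/788, Gamma_vvv = 21563/15366


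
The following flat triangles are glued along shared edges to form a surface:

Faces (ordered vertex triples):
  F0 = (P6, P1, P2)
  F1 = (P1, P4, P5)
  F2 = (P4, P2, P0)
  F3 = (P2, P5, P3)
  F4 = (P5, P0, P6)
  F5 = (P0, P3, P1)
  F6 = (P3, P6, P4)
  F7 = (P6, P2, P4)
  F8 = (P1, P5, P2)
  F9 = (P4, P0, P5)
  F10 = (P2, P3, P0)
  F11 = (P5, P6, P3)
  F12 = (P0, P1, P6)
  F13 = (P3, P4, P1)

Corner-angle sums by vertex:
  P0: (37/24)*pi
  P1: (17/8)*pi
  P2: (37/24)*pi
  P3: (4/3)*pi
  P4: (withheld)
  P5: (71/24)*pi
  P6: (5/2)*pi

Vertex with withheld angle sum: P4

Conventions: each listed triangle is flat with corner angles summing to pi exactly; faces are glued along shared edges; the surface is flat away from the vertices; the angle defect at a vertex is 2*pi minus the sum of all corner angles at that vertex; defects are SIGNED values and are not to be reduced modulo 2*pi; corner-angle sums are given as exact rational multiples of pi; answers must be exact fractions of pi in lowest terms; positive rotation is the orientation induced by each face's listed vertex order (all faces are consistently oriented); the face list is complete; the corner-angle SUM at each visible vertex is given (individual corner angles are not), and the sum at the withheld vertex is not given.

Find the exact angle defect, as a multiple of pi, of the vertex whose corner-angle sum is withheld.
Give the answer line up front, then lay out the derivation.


Answer: defect(P4) = 0

V = 7, E = 21, F = 14; chi = V - E + F = 0
Gauss-Bonnet: total defect = 2*pi*chi = 0; visible defects sum to 0


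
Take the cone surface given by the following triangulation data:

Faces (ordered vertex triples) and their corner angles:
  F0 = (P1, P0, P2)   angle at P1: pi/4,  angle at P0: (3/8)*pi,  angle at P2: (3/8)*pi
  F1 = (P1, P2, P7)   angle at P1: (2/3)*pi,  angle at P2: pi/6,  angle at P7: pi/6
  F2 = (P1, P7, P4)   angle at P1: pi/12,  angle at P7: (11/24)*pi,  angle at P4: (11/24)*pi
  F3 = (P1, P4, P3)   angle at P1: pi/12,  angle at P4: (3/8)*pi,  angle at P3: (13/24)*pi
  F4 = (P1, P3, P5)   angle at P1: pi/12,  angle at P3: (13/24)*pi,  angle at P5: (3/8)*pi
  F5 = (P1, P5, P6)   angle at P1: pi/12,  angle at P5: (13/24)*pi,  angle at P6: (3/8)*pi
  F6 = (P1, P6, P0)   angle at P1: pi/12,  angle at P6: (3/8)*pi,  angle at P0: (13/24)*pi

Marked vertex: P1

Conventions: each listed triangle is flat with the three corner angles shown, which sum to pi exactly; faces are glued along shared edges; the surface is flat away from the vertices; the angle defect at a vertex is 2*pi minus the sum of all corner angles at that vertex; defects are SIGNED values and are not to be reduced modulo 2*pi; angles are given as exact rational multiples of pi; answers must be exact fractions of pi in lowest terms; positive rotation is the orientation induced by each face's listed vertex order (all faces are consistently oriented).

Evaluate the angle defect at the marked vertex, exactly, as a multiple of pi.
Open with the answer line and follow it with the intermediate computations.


Answer: defect(P1) = (2/3)*pi

Sum of corner angles at P1: (4/3)*pi
defect = 2*pi - (4/3)*pi


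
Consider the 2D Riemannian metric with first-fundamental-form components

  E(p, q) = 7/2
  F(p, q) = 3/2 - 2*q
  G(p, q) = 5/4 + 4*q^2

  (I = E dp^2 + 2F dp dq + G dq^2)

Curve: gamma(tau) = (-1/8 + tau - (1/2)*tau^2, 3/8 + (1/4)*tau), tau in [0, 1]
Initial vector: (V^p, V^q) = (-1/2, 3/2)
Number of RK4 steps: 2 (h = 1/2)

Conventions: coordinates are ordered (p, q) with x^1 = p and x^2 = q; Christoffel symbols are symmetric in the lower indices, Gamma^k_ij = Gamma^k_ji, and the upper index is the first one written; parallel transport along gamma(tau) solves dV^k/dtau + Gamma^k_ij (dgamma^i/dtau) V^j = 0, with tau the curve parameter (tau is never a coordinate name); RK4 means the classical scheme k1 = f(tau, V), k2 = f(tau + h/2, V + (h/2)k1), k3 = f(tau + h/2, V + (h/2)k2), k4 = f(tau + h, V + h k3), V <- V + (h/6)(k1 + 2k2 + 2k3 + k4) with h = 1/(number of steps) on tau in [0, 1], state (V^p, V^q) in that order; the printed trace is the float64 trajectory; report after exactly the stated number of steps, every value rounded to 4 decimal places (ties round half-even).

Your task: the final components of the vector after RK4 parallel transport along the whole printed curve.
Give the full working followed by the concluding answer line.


gamma'(tau) = (1 - tau, 1/4); f(tau, V)^k = -Gamma^k_ij(gamma(tau)) gamma'^i(tau) V^j; h = 1/2; intermediate values shown to 6 dp
curve data and Christoffel symbols at the stage parameters:
  tau = 0.000000: gamma = (-0.125000, 0.375000), gamma' = (1.000000, 0.250000); Gamma_ppp = 0.000000, Gamma_ppq = 0.000000, Gamma_pqq = -0.821622, Gamma_qpp = 0.000000, Gamma_qpq = 0.000000, Gamma_qqq = 1.167568
  tau = 0.250000: gamma = (0.093750, 0.437500), gamma' = (0.750000, 0.250000); Gamma_ppp = 0.000000, Gamma_ppq = 0.000000, Gamma_pqq = -0.769050, Gamma_qpp = 0.000000, Gamma_qpq = 0.000000, Gamma_qqq = 1.106682
  tau = 0.500000: gamma = (0.250000, 0.500000), gamma' = (0.500000, 0.250000); Gamma_ppp = 0.000000, Gamma_ppq = 0.000000, Gamma_pqq = -0.721311, Gamma_qpp = 0.000000, Gamma_qpq = 0.000000, Gamma_qqq = 1.049180
  tau = 0.750000: gamma = (0.343750, 0.562500), gamma' = (0.250000, 0.250000); Gamma_ppp = 0.000000, Gamma_ppq = 0.000000, Gamma_pqq = -0.678088, Gamma_qpp = 0.000000, Gamma_qpq = 0.000000, Gamma_qqq = 0.995491
  tau = 1.000000: gamma = (0.375000, 0.625000), gamma' = (0.000000, 0.250000); Gamma_ppp = 0.000000, Gamma_ppq = 0.000000, Gamma_pqq = -0.638978, Gamma_qpp = 0.000000, Gamma_qpq = 0.000000, Gamma_qqq = 0.945687
step 0: V^p = -0.5000, V^q = 1.5000
step 1: k1 = (0.308108, -0.437838), k2 = (0.267349, -0.384722), k3 = (0.269902, -0.388396), k4 = (0.235473, -0.342505); V <- V + (h/6)(k1 + 2k2 + 2k3 + k4): V^p = -0.3652, V^q = 1.3061
step 2: k1 = (0.235530, -0.342588), k2 = (0.206897, -0.303742), k3 = (0.208543, -0.306159), k4 = (0.184192, -0.272603); V <- V + (h/6)(k1 + 2k2 + 2k3 + k4): V^p = -0.2609, V^q = 1.1532

Answer: V^p = -0.2609, V^q = 1.1532


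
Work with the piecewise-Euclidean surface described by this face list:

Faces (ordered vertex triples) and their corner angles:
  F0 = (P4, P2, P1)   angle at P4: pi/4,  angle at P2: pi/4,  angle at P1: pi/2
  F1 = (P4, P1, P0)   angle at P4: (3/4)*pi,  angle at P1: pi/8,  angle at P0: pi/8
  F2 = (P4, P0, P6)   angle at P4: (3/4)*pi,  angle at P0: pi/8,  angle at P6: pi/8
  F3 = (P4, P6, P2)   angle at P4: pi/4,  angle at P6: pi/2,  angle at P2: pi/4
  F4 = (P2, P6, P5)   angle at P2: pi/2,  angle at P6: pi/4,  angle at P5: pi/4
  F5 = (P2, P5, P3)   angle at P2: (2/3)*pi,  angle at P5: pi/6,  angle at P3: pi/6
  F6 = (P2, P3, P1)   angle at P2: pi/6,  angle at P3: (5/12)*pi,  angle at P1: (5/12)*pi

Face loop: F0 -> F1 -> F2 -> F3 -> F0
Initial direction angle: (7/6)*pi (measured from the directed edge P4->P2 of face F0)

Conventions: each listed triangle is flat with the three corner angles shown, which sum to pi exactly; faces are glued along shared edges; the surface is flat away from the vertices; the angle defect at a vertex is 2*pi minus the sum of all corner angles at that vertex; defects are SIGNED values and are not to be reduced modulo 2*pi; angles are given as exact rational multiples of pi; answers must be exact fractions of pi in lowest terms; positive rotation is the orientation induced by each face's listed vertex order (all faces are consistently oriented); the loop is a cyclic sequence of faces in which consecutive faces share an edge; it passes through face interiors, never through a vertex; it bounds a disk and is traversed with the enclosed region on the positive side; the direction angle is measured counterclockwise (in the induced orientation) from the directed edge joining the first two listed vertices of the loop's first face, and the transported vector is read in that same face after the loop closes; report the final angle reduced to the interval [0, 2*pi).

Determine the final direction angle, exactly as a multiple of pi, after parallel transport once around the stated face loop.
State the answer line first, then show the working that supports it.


Answer: final direction angle = (7/6)*pi

enclosed vertex P4: corner angles sum to 2*pi, defect = 2*pi - 2*pi = 0
the final direction is the initial angle plus the enclosed defects, taken mod 2*pi in the induced orientation
final angle = (7/6)*pi + 0 = (7/6)*pi (mod 2*pi)


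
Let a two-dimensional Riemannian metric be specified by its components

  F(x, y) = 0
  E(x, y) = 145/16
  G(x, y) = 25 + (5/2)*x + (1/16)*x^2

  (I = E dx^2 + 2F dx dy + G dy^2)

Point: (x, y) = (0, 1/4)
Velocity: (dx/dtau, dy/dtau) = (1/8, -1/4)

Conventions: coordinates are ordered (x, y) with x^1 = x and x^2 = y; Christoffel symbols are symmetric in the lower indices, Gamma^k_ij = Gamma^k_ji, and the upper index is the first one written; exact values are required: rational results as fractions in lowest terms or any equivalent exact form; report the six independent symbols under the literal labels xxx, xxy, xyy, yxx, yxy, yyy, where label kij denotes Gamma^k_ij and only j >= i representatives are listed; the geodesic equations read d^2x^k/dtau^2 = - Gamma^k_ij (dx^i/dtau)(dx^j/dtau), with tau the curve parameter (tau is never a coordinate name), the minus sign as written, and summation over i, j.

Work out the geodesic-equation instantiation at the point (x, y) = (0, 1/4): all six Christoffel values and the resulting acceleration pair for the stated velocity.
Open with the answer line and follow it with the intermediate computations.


Answer: Gamma_xxx = 0, Gamma_xxy = 0, Gamma_xyy = -4/29, Gamma_yxx = 0, Gamma_yxy = 1/20, Gamma_yyy = 0; accelerations (d^2x/dtau^2, d^2y/dtau^2) = (1/116, 1/320)

E = 145/16, F = 0, G = 25 at the point
E_x = 0, E_y = 0, F_x = 0, F_y = 0, G_x = 5/2, G_y = 0
EG - F^2 = 3625/16;  g^inv = (16/3625) * [[25, 0], [0, 145/16]]
first-kind symbols [ij,l] = (1/2)(d_i g_jl + d_j g_il - d_l g_ij): [xx,x] = E_x/2 = 0, [xx,y] = F_x - E_y/2 = 0, [xy,x] = E_y/2 = 0, [xy,y] = G_x/2 = 5/4, [yy,x] = F_y - G_x/2 = -5/4, [yy,y] = G_y/2 = 0
Gamma^x_ij = (G*[ij,x] - F*[ij,y])/(EG - F^2), Gamma^y_ij = (E*[ij,y] - F*[ij,x])/(EG - F^2)
Gamma_xxx = 0, Gamma_xxy = 0, Gamma_xyy = -4/29, Gamma_yxx = 0, Gamma_yxy = 1/20, Gamma_yyy = 0
d^2x/dtau^2 = -(Gamma_xxx*(1/8)^2 + 2*Gamma_xxy*(1/8)*(-1/4) + Gamma_xyy*(-1/4)^2) = 1/116
d^2y/dtau^2 = -(Gamma_yxx*(1/8)^2 + 2*Gamma_yxy*(1/8)*(-1/4) + Gamma_yyy*(-1/4)^2) = 1/320


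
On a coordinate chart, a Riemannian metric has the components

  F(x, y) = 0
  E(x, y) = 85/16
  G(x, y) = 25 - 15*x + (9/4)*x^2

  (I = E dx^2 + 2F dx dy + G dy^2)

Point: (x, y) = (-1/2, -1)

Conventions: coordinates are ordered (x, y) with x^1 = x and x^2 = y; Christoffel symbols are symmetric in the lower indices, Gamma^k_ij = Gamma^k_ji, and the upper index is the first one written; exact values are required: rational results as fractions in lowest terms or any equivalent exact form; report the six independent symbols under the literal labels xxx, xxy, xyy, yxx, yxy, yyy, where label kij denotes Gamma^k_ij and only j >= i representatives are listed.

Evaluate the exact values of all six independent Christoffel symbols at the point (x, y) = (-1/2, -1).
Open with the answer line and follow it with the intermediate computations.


Answer: Gamma_xxx = 0, Gamma_xxy = 0, Gamma_xyy = 138/85, Gamma_yxx = 0, Gamma_yxy = -6/23, Gamma_yyy = 0

E = 85/16, F = 0, G = 529/16 at the point
E_x = 0, E_y = 0, F_x = 0, F_y = 0, G_x = -69/4, G_y = 0
EG - F^2 = 44965/256;  g^inv = (256/44965) * [[529/16, 0], [0, 85/16]]
first-kind symbols [ij,l] = (1/2)(d_i g_jl + d_j g_il - d_l g_ij): [xx,x] = E_x/2 = 0, [xx,y] = F_x - E_y/2 = 0, [xy,x] = E_y/2 = 0, [xy,y] = G_x/2 = -69/8, [yy,x] = F_y - G_x/2 = 69/8, [yy,y] = G_y/2 = 0
Gamma^x_ij = (G*[ij,x] - F*[ij,y])/(EG - F^2), Gamma^y_ij = (E*[ij,y] - F*[ij,x])/(EG - F^2)


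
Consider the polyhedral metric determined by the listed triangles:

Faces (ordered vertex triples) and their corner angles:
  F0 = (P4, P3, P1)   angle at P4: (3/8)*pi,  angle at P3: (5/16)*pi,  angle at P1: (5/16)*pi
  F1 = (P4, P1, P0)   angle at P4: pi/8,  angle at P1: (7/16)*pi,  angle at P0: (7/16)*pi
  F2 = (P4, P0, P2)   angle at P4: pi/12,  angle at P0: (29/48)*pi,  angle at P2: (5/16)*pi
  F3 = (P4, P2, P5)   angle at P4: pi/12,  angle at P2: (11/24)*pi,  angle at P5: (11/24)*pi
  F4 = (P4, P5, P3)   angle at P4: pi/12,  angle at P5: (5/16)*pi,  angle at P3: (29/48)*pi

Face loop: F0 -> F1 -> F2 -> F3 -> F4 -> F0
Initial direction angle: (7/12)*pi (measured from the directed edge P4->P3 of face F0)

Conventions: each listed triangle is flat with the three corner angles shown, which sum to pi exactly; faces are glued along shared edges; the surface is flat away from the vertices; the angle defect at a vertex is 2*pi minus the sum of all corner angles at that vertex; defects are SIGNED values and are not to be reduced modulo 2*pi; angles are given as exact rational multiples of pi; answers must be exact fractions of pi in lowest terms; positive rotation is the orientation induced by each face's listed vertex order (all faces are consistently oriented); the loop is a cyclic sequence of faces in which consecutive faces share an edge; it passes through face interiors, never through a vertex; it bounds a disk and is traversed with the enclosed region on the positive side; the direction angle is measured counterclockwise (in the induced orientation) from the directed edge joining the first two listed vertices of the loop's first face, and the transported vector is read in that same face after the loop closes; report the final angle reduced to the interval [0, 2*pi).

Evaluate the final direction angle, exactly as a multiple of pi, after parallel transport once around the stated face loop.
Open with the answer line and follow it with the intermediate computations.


Answer: final direction angle = (11/6)*pi

enclosed vertex P4: corner angles sum to (3/4)*pi, defect = 2*pi - (3/4)*pi = (5/4)*pi
summing the enclosed defects onto the initial angle, mod 2*pi in the induced orientation:
final angle = (7/12)*pi + (5/4)*pi = (11/6)*pi (mod 2*pi)


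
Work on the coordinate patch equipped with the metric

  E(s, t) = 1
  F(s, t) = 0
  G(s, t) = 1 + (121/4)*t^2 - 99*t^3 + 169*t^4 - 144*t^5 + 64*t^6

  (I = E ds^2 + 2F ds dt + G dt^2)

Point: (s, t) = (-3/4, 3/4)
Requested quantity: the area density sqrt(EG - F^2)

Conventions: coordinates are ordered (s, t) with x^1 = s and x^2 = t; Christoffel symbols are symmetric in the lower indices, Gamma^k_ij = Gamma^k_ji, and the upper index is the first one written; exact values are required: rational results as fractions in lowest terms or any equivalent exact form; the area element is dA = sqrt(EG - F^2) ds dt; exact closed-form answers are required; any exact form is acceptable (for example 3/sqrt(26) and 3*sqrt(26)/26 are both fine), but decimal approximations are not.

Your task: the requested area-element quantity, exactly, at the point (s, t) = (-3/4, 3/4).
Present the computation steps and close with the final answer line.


E = 1, F = 0, G = 1777/256; EG - F^2 = 1777/256

Answer: sqrt(EG - F^2) = sqrt(1777)/16


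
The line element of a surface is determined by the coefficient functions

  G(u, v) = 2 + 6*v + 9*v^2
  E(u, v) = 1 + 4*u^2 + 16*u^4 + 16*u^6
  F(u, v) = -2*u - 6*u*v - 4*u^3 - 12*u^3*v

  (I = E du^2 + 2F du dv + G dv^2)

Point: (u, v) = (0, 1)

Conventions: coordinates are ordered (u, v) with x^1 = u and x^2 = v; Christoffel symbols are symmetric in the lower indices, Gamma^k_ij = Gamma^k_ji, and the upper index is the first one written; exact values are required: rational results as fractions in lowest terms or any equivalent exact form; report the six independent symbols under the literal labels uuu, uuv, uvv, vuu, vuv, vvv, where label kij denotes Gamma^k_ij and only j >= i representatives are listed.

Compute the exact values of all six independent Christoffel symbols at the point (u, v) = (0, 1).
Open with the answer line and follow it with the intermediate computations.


Answer: Gamma_uuu = 0, Gamma_uuv = 0, Gamma_uvv = 0, Gamma_vuu = -8/17, Gamma_vuv = 0, Gamma_vvv = 12/17

E = 1, F = 0, G = 17 at the point
E_u = 0, E_v = 0, F_u = -8, F_v = 0, G_u = 0, G_v = 24
EG - F^2 = 17;  g^inv = (1/17) * [[17, 0], [0, 1]]
first-kind symbols [ij,l] = (1/2)(d_i g_jl + d_j g_il - d_l g_ij): [uu,u] = E_u/2 = 0, [uu,v] = F_u - E_v/2 = -8, [uv,u] = E_v/2 = 0, [uv,v] = G_u/2 = 0, [vv,u] = F_v - G_u/2 = 0, [vv,v] = G_v/2 = 12
Gamma^u_ij = (G*[ij,u] - F*[ij,v])/(EG - F^2), Gamma^v_ij = (E*[ij,v] - F*[ij,u])/(EG - F^2)


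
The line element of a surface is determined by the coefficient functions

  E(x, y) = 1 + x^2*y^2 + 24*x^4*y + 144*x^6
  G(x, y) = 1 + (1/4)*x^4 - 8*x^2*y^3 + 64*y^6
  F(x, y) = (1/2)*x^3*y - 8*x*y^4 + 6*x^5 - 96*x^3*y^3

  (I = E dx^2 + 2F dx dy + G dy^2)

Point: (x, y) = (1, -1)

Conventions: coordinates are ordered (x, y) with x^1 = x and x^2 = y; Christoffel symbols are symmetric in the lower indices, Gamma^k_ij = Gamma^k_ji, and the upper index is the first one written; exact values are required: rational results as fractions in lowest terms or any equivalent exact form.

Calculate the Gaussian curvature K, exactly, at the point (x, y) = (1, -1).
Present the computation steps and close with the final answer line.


E = 122, F = 187/2, G = 293/4, EG - F^2 = 777/4 at the point
E_x = 770, E_y = 22, F_x = 617/2, F_y = -511/2, G_x = 17, G_y = -408
E_yy = 2, F_xy = -1661/2, G_xx = 19
Brioschi: K = (det M1 - det M2) / (EG - F^2)^2 with the standard first/second-derivative matrices M1, M2.
M1 = [[-E_yy/2 + F_xy - G_xx/2, E_x/2, F_x - E_y/2], [F_y - G_x/2, E, F], [G_y/2, F, G]] = [[-841, 385, 595/2], [-264, 122, 187/2], [-204, 187/2, 293/4]]; det M1 = -4137/4
M2 = [[0, E_y/2, G_x/2], [E_y/2, E, F], [G_x/2, F, G]] = [[0, 11, 17/2], [11, 122, 187/2], [17/2, 187/2, 293/4]]; det M2 = -773/4
det M1 - det M2 = -841; K = -841 / (777/4)^2 = -13456/603729

Answer: K = -13456/603729


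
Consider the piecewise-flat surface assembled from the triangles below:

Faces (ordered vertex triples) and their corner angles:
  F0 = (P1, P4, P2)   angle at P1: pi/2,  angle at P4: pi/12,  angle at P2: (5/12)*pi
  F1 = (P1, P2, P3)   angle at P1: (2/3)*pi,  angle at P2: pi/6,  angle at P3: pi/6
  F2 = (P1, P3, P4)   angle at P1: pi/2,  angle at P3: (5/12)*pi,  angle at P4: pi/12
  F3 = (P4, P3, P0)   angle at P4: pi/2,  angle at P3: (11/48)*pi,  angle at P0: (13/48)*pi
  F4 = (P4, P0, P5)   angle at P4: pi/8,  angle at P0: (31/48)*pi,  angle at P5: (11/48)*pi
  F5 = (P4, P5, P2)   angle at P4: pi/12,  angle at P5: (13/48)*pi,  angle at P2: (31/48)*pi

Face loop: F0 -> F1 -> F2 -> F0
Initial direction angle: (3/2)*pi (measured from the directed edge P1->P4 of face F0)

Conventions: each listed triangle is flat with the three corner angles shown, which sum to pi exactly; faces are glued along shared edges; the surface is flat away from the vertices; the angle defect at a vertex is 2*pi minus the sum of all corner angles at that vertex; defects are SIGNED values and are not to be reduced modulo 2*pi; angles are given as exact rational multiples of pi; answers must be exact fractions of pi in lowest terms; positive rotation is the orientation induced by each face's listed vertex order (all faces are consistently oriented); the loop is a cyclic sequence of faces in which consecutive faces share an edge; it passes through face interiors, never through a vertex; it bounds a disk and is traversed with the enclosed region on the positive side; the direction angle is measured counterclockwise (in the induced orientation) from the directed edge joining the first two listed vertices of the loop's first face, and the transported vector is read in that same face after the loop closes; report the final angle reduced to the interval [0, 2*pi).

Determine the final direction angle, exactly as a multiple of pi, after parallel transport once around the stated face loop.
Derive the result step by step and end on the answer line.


enclosed vertex P1: corner angles sum to (5/3)*pi, defect = 2*pi - (5/3)*pi = pi/3
by Gauss-Bonnet the loop rotates the vector by the enclosed defect sum (positive orientation, mod 2*pi)
final angle = (3/2)*pi + pi/3 = (11/6)*pi (mod 2*pi)

Answer: final direction angle = (11/6)*pi


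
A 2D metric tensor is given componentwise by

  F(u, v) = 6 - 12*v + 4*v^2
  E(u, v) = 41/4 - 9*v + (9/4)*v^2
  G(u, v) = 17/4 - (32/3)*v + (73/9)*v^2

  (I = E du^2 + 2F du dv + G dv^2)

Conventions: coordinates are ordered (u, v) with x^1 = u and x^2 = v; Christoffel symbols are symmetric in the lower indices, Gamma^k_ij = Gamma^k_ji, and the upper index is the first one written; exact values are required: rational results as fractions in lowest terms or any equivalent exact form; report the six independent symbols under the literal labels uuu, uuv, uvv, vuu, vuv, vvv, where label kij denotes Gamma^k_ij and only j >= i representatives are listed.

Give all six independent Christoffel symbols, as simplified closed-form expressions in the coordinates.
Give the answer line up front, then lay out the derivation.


Answer: Gamma_uuu = (1296*v^3 - 6480*v^2 + 9720*v - 3888)/(324*v^4 - 144*v^3 - 475*v^2 - 516*v + 1089), Gamma_uuv = (2628*v^3 - 8712*v^2 + 8289*v - 2754)/(324*v^4 - 144*v^3 - 475*v^2 - 516*v + 1089), Gamma_uvv = (4672*v^3 - 9216*v^2 + 7104*v - 2736)/(324*v^4 - 144*v^3 - 475*v^2 - 516*v + 1089), Gamma_vuu = (-729*v^3 + 4374*v^2 - 9153*v + 6642)/(324*v^4 - 144*v^3 - 475*v^2 - 516*v + 1089), Gamma_vuv = (-1296*v^3 + 6480*v^2 - 9720*v + 3888)/(324*v^4 - 144*v^3 - 475*v^2 - 516*v + 1089), Gamma_vvv = (-1980*v^3 + 8496*v^2 - 8764*v + 2496)/(324*v^4 - 144*v^3 - 475*v^2 - 516*v + 1089)

E = 41/4 - 9*v + (9/4)*v^2; F = 6 - 12*v + 4*v^2; G = 17/4 - (32/3)*v + (73/9)*v^2
Gamma^k_ij = (1/2) g^{kl} (d_i g_jl + d_j g_il - d_l g_ij), with g^inv = (1/(EG-F^2)) [[G, -F], [-F, E]]
first partials: E_u = 0, E_v = -9 + (9/2)*v, F_u = 0, F_v = -12 + 8*v, G_u = 0, G_v = -32/3 + (146/9)*v
D = EG - F^2 = 121/16 - (43/12)*v - (475/144)*v^2 - v^3 + (9/4)*v^4
expanded: Gamma^u_uu = (G E_u - 2F F_u + F E_v)/(2D), Gamma^u_uv = (G E_v - F G_u)/(2D), Gamma^u_vv = (2G F_v - G G_u - F G_v)/(2D), Gamma^v_uu = (2E F_u - E E_v - F E_u)/(2D), Gamma^v_uv = (E G_u - F E_v)/(2D), Gamma^v_vv = (E G_v - 2F F_v + F G_u)/(2D); substitute and cancel common factors


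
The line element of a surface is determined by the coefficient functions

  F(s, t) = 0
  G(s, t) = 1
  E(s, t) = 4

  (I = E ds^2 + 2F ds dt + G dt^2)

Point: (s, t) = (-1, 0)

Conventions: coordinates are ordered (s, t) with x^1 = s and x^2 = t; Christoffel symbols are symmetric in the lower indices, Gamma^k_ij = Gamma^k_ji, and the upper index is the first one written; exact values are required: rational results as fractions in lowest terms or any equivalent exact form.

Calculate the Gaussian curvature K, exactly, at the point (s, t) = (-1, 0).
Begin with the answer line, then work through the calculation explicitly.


Answer: K = 0

E = 4, F = 0, G = 1, EG - F^2 = 4 at the point
E_s = 0, E_t = 0, F_s = 0, F_t = 0, G_s = 0, G_t = 0
E_tt = 0, F_st = 0, G_ss = 0
The intrinsic route: Brioschi's K = (det M1 - det M2)/(EG - F^2)^2.
M1 = [[-E_tt/2 + F_st - G_ss/2, E_s/2, F_s - E_t/2], [F_t - G_s/2, E, F], [G_t/2, F, G]] = [[0, 0, 0], [0, 4, 0], [0, 0, 1]]; det M1 = 0
M2 = [[0, E_t/2, G_s/2], [E_t/2, E, F], [G_s/2, F, G]] = [[0, 0, 0], [0, 4, 0], [0, 0, 1]]; det M2 = 0
det M1 - det M2 = 0; K = 0 / (4)^2 = 0
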